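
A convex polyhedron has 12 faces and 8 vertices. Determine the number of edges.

18

Here V − E + F = 2.
E = V + F − (2) = 8 + 12 − (2) = 18.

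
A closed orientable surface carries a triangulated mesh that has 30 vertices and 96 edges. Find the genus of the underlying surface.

2

Every face is a triangle and each edge borders two faces, so 3F = 2·96, giving F = 64.
χ = V − E + F = 30 − 96 + 64 = -2.
For a closed orientable surface χ = 2 − 2g, so g = (2 − (-2))/2 = 2.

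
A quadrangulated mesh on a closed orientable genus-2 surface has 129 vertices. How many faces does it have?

131

χ = 2 − 2·2 = -2, and every face is a square so 4F = 2E.
V − E + F = -2 with E = 4F/2 gives 129 − (4/2 − 1)·F = -2, so F = 131 and E = 262.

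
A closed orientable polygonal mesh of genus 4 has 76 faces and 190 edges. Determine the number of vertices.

For a closed orientable surface of genus 4, χ = 2 − 2·4 = -6.
V = -6 + E − F = -6 + 190 − 76 = 108.

108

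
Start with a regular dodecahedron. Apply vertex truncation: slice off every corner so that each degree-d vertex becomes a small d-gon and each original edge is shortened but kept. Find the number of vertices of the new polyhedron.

The base solid has V = 20, E = 30, F = 12.
Truncation replaces each original edge-end by a new vertex, so V′ = 2E = 60.
Each original edge survives, and each old vertex of degree d contributes d new edges; summing degrees gives Σd = 2E, so E′ = E + 2E = 3E = 90.
Each original face survives and each original vertex becomes one new face: F′ = F + V = 32.

60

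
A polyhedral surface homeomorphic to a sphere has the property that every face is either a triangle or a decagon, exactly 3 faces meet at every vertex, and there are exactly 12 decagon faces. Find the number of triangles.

Let x be the number of triangles; then F = 12 + x.
Edge–face incidences: 2E = 10·12 + 3·x = 120 + 3x.
Every vertex has degree 3, so 3V = 2E.
Euler: V − E + F = 2 ⇒ (2E)/3 − E + (12 + x) = 2.
Multiply by 6: 2·(2E) − 3·(2E) + 6·(12 + x) = 12, i.e. 72 + 6x − (120 + 3x) = 12.
Collecting terms: 3x − 48 = 12, so 3x = 60, so x = 20.
Then 2E = 120 + 3·20 = 180, so E = 90, V = 2E/3 = 60, F = 12 + 20 = 32.

20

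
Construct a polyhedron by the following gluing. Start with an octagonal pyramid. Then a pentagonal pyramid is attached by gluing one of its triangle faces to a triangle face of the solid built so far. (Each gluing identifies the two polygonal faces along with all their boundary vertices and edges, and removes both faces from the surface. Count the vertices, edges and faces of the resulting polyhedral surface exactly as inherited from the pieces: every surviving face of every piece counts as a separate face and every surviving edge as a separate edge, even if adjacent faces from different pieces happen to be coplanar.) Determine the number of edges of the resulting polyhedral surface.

23

An octagonal pyramid: V=9, E=16, F=9.
Attach a pentagonal pyramid (V=6, E=10, F=6) along a 3-gon: merge 3 vertices and 3 edges, delete both glued faces → V=12, E=23, F=13.
Check: V − E + F = 12 − 23 + 13 = 2.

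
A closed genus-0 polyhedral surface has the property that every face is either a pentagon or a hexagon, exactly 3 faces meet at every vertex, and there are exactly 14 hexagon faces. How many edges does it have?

Let x be the number of pentagons; then F = 14 + x.
Edge–face incidences: 2E = 6·14 + 5·x = 84 + 5x.
Every vertex has degree 3, so 3V = 2E.
Euler: V − E + F = 2 ⇒ (2E)/3 − E + (14 + x) = 2.
Multiply by 6: 2·(2E) − 3·(2E) + 6·(14 + x) = 12, i.e. 84 + 6x − (84 + 5x) = 12.
Collecting terms: x = 12.
Then 2E = 84 + 5·12 = 144, so E = 72, V = 2E/3 = 48, F = 14 + 12 = 26.

72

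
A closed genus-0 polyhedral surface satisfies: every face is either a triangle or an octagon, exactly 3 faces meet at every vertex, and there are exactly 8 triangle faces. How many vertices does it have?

24

Let x be the number of octagons; then F = 8 + x.
Edge–face incidences: 2E = 3·8 + 8·x = 24 + 8x.
Every vertex has degree 3, so 3V = 2E.
Euler: V − E + F = 2 ⇒ (2E)/3 − E + (8 + x) = 2.
Multiply by 6: 2·(2E) − 3·(2E) + 6·(8 + x) = 12, i.e. 48 + 6x − (24 + 8x) = 12.
Collecting terms: −2x + 24 = 12, so −2x = −12, so x = 6.
Then 2E = 24 + 8·6 = 72, so E = 36, V = 2E/3 = 24, F = 8 + 6 = 14.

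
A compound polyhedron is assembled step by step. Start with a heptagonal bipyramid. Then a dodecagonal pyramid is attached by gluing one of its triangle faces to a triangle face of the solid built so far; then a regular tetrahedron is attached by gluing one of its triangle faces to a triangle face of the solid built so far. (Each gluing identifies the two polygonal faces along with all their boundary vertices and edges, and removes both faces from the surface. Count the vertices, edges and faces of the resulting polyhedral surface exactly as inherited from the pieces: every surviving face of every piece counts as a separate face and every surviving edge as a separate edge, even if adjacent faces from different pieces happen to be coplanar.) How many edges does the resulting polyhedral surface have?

A heptagonal bipyramid: V=9, E=21, F=14.
Attach a dodecagonal pyramid (V=13, E=24, F=13) along a 3-gon: merge 3 vertices and 3 edges, delete both glued faces → V=19, E=42, F=25.
Attach a regular tetrahedron (V=4, E=6, F=4) along a 3-gon: merge 3 vertices and 3 edges, delete both glued faces → V=20, E=45, F=27.
Check: V − E + F = 20 − 45 + 27 = 2.

45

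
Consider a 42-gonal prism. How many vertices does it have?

84

A prism on an n-gon has two n-gon bases and n rectangular sides: V = 2·42 = 84, E = 3·42 = 126, F = 42 + 2 = 44.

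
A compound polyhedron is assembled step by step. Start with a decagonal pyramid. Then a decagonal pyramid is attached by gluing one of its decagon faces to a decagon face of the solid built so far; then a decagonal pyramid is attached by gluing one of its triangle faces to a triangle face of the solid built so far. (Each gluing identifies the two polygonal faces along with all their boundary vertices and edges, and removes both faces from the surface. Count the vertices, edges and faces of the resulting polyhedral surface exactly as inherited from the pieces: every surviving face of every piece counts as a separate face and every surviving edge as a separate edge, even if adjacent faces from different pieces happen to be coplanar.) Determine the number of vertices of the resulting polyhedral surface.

20

A decagonal pyramid: V=11, E=20, F=11.
Attach a decagonal pyramid (V=11, E=20, F=11) along a 10-gon: merge 10 vertices and 10 edges, delete both glued faces → V=12, E=30, F=20.
Attach a decagonal pyramid (V=11, E=20, F=11) along a 3-gon: merge 3 vertices and 3 edges, delete both glued faces → V=20, E=47, F=29.
Check: V − E + F = 20 − 47 + 29 = 2.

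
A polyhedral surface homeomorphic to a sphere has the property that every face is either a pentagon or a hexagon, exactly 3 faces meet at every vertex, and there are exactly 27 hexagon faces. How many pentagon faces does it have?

12

Let x be the number of pentagons; then F = 27 + x.
Edge–face incidences: 2E = 6·27 + 5·x = 162 + 5x.
Every vertex has degree 3, so 3V = 2E.
Euler: V − E + F = 2 ⇒ (2E)/3 − E + (27 + x) = 2.
Multiply by 6: 2·(2E) − 3·(2E) + 6·(27 + x) = 12, i.e. 162 + 6x − (162 + 5x) = 12.
Collecting terms: x = 12.
Then 2E = 162 + 5·12 = 222, so E = 111, V = 2E/3 = 74, F = 27 + 12 = 39.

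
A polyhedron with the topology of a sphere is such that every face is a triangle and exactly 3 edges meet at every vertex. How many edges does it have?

Each face has 3 edges and each edge borders two faces, so 2E = 3F.
Each vertex has degree 3, so 3V = 2E and hence V = 3F/3.
Euler: V − E + F = 2 ⇒ (3F/3) − (3F/2) + F = 2.
Multiply by 6: (6 − 9 + 6)F = 12, i.e. 3F = 12.
So F = 4, E = 3·4/2 = 6, V = 3·4/3 = 4.

6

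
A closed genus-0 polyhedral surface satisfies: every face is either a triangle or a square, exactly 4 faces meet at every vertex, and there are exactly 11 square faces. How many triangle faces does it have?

8

Let x be the number of triangles; then F = 11 + x.
Edge–face incidences: 2E = 4·11 + 3·x = 44 + 3x.
Every vertex has degree 4, so 4V = 2E.
Euler: V − E + F = 2 ⇒ (2E)/4 − E + (11 + x) = 2.
Multiply by 8: 2·(2E) − 4·(2E) + 8·(11 + x) = 16, i.e. 88 + 8x − 2·(44 + 3x) = 16.
Collecting terms: 2x = 16, so x = 8.
Then 2E = 44 + 3·8 = 68, so E = 34, V = 2E/4 = 17, F = 11 + 8 = 19.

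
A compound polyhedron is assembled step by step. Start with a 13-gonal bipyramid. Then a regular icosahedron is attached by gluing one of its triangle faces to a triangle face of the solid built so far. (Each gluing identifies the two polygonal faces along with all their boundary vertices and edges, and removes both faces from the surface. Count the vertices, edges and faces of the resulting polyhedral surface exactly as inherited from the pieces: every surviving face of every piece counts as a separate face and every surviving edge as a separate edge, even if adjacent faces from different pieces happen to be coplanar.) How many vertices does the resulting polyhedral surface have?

24

A 13-gonal bipyramid: V=15, E=39, F=26.
Attach a regular icosahedron (V=12, E=30, F=20) along a 3-gon: merge 3 vertices and 3 edges, delete both glued faces → V=24, E=66, F=44.
Check: V − E + F = 24 − 66 + 44 = 2.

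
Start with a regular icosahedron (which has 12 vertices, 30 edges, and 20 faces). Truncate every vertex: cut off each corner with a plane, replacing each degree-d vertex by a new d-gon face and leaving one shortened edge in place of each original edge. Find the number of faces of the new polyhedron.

32

Truncation replaces each original edge-end by a new vertex, so V′ = 2E = 60.
Each original edge survives, and each old vertex of degree d contributes d new edges; summing degrees gives Σd = 2E, so E′ = E + 2E = 3E = 90.
Each original face survives and each original vertex becomes one new face: F′ = F + V = 32.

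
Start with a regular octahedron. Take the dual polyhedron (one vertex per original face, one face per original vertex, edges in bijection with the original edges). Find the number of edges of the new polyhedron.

12

The base solid has V = 6, E = 12, F = 8.
The dual swaps V and F and preserves E: V′ = F = 8, E′ = E = 12, F′ = V = 6.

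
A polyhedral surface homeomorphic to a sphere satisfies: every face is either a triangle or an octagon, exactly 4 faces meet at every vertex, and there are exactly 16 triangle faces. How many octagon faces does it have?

2

Let x be the number of octagons; then F = 16 + x.
Edge–face incidences: 2E = 3·16 + 8·x = 48 + 8x.
Every vertex has degree 4, so 4V = 2E.
Euler: V − E + F = 2 ⇒ (2E)/4 − E + (16 + x) = 2.
Multiply by 8: 2·(2E) − 4·(2E) + 8·(16 + x) = 16, i.e. 128 + 8x − 2·(48 + 8x) = 16.
Collecting terms: −8x + 32 = 16, so −8x = −16, so x = 2.
Then 2E = 48 + 8·2 = 64, so E = 32, V = 2E/4 = 16, F = 16 + 2 = 18.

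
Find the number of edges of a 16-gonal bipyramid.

A bipyramid over an n-gon has 2n triangular faces and n + 2 vertices: V = 16 + 2 = 18, E = 3·16 = 48, F = 2·16 = 32.

48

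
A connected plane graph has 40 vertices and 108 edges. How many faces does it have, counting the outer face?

70

Euler's formula for a connected plane graph: V − E + F = 2, so F = 2 − 40 + 108 = 70.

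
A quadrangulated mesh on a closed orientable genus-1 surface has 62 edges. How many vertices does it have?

χ = 2 − 2·1 = 0, and every face is a square so 4F = 2E.
F = 2E/4 = 31. Then V = 0 + E − F = 0 + 62 − 31 = 31.

31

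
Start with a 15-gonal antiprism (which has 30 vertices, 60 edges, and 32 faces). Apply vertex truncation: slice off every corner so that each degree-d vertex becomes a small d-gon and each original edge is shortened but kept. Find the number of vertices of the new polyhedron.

Truncation replaces each original edge-end by a new vertex, so V′ = 2E = 120.
Each original edge survives, and each old vertex of degree d contributes d new edges; summing degrees gives Σd = 2E, so E′ = E + 2E = 3E = 180.
Each original face survives and each original vertex becomes one new face: F′ = F + V = 62.

120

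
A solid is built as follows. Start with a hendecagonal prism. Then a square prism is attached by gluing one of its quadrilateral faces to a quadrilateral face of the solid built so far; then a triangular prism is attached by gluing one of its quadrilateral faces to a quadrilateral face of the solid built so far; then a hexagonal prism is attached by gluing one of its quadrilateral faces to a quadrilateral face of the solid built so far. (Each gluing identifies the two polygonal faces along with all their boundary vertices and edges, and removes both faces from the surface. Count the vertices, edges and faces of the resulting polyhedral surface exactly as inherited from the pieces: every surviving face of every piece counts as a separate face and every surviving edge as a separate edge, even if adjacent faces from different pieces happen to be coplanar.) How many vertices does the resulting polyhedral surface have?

A hendecagonal prism: V=22, E=33, F=13.
Attach a square prism (V=8, E=12, F=6) along a 4-gon: merge 4 vertices and 4 edges, delete both glued faces → V=26, E=41, F=17.
Attach a triangular prism (V=6, E=9, F=5) along a 4-gon: merge 4 vertices and 4 edges, delete both glued faces → V=28, E=46, F=20.
Attach a hexagonal prism (V=12, E=18, F=8) along a 4-gon: merge 4 vertices and 4 edges, delete both glued faces → V=36, E=60, F=26.
Check: V − E + F = 36 − 60 + 26 = 2.

36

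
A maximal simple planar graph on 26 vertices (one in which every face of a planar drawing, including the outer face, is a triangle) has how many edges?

In a plane triangulation 3F = 2E and V − E + F = 2, so E = 3V − 6 = 3·26 − 6 = 72.

72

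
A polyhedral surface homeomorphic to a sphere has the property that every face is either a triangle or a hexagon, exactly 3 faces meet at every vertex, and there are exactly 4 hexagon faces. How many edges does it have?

18

Let x be the number of triangles; then F = 4 + x.
Edge–face incidences: 2E = 6·4 + 3·x = 24 + 3x.
Every vertex has degree 3, so 3V = 2E.
Euler: V − E + F = 2 ⇒ (2E)/3 − E + (4 + x) = 2.
Multiply by 6: 2·(2E) − 3·(2E) + 6·(4 + x) = 12, i.e. 24 + 6x − (24 + 3x) = 12.
Collecting terms: 3x = 12, so x = 4.
Then 2E = 24 + 3·4 = 36, so E = 18, V = 2E/3 = 12, F = 4 + 4 = 8.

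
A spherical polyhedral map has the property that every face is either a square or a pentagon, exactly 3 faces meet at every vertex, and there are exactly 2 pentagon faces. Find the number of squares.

Let x be the number of squares; then F = 2 + x.
Edge–face incidences: 2E = 5·2 + 4·x = 10 + 4x.
Every vertex has degree 3, so 3V = 2E.
Euler: V − E + F = 2 ⇒ (2E)/3 − E + (2 + x) = 2.
Multiply by 6: 2·(2E) − 3·(2E) + 6·(2 + x) = 12, i.e. 12 + 6x − (10 + 4x) = 12.
Collecting terms: 2x + 2 = 12, so 2x = 10, so x = 5.
Then 2E = 10 + 4·5 = 30, so E = 15, V = 2E/3 = 10, F = 2 + 5 = 7.

5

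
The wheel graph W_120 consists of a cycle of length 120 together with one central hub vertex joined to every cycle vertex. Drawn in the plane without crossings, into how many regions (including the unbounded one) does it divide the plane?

121

W_120 has V = 120 + 1 = 121 vertices and E = 2·120 = 240 edges.
By Euler's formula F = 2 − V + E = 2 − 121 + 240 = 121.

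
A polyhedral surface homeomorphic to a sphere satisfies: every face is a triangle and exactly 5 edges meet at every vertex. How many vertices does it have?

12

Each face has 3 edges and each edge borders two faces, so 2E = 3F.
Each vertex has degree 5, so 5V = 2E and hence V = 3F/5.
Euler: V − E + F = 2 ⇒ (3F/5) − (3F/2) + F = 2.
Multiply by 10: (6 − 15 + 10)F = 20, i.e. 1F = 20.
So F = 20, E = 3·20/2 = 30, V = 3·20/5 = 12.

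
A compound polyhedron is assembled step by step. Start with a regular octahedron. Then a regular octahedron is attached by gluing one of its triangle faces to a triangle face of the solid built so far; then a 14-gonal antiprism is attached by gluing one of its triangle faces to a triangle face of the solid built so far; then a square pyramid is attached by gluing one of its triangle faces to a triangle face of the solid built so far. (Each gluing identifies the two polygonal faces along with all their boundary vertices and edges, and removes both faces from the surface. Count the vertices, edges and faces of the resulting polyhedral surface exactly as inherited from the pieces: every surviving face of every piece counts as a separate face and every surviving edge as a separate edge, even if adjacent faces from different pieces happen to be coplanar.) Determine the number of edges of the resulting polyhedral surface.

A regular octahedron: V=6, E=12, F=8.
Attach a regular octahedron (V=6, E=12, F=8) along a 3-gon: merge 3 vertices and 3 edges, delete both glued faces → V=9, E=21, F=14.
Attach a 14-gonal antiprism (V=28, E=56, F=30) along a 3-gon: merge 3 vertices and 3 edges, delete both glued faces → V=34, E=74, F=42.
Attach a square pyramid (V=5, E=8, F=5) along a 3-gon: merge 3 vertices and 3 edges, delete both glued faces → V=36, E=79, F=45.
Check: V − E + F = 36 − 79 + 45 = 2.

79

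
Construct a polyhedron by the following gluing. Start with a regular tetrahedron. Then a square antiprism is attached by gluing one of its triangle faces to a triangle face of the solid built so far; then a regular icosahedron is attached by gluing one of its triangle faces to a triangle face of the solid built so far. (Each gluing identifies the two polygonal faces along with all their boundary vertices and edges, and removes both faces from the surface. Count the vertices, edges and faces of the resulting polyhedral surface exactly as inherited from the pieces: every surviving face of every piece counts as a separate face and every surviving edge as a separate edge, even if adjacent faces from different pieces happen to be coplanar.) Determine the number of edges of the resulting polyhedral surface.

46

A regular tetrahedron: V=4, E=6, F=4.
Attach a square antiprism (V=8, E=16, F=10) along a 3-gon: merge 3 vertices and 3 edges, delete both glued faces → V=9, E=19, F=12.
Attach a regular icosahedron (V=12, E=30, F=20) along a 3-gon: merge 3 vertices and 3 edges, delete both glued faces → V=18, E=46, F=30.
Check: V − E + F = 18 − 46 + 30 = 2.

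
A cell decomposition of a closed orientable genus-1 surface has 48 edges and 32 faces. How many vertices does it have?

16

For a closed orientable surface of genus 1, χ = 2 − 2·1 = 0.
V = 0 + E − F = 0 + 48 − 32 = 16.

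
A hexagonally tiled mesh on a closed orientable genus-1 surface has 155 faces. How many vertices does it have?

310

χ = 2 − 2·1 = 0, and every face is a hexagon so 6F = 2E.
E = 6·155/2 = 465. Then V = 0 + E − F = 0 + 465 − 155 = 310.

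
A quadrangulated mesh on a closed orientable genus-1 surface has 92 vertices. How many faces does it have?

92

χ = 2 − 2·1 = 0, and every face is a square so 4F = 2E.
V − E + F = 0 with E = 4F/2 gives 92 − (4/2 − 1)·F = 0, so F = 92 and E = 184.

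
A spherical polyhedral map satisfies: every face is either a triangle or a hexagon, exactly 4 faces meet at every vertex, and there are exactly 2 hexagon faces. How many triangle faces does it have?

Let x be the number of triangles; then F = 2 + x.
Edge–face incidences: 2E = 6·2 + 3·x = 12 + 3x.
Every vertex has degree 4, so 4V = 2E.
Euler: V − E + F = 2 ⇒ (2E)/4 − E + (2 + x) = 2.
Multiply by 8: 2·(2E) − 4·(2E) + 8·(2 + x) = 16, i.e. 16 + 8x − 2·(12 + 3x) = 16.
Collecting terms: 2x − 8 = 16, so 2x = 24, so x = 12.
Then 2E = 12 + 3·12 = 48, so E = 24, V = 2E/4 = 12, F = 2 + 12 = 14.

12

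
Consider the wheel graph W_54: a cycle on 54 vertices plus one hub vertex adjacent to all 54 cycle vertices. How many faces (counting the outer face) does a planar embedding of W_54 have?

55

W_54 has V = 54 + 1 = 55 vertices and E = 2·54 = 108 edges.
By Euler's formula F = 2 − V + E = 2 − 55 + 108 = 55.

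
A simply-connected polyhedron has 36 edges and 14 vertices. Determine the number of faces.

24

Here V − E + F = 2.
F = 2 − V + E = 2 − 14 + 36 = 24.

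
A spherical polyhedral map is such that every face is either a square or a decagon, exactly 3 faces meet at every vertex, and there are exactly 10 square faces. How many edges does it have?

Let x be the number of decagons; then F = 10 + x.
Edge–face incidences: 2E = 4·10 + 10·x = 40 + 10x.
Every vertex has degree 3, so 3V = 2E.
Euler: V − E + F = 2 ⇒ (2E)/3 − E + (10 + x) = 2.
Multiply by 6: 2·(2E) − 3·(2E) + 6·(10 + x) = 12, i.e. 60 + 6x − (40 + 10x) = 12.
Collecting terms: −4x + 20 = 12, so −4x = −8, so x = 2.
Then 2E = 40 + 10·2 = 60, so E = 30, V = 2E/3 = 20, F = 10 + 2 = 12.

30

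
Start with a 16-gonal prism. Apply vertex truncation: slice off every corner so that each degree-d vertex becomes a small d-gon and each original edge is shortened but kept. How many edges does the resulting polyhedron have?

144

The base solid has V = 32, E = 48, F = 18.
Truncation replaces each original edge-end by a new vertex, so V′ = 2E = 96.
Each original edge survives, and each old vertex of degree d contributes d new edges; summing degrees gives Σd = 2E, so E′ = E + 2E = 3E = 144.
Each original face survives and each original vertex becomes one new face: F′ = F + V = 50.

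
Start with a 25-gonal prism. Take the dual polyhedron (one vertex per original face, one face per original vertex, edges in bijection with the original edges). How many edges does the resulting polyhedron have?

75

The base solid has V = 50, E = 75, F = 27.
The dual swaps V and F and preserves E: V′ = F = 27, E′ = E = 75, F′ = V = 50.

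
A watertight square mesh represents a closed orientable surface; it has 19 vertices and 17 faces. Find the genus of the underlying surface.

Every face is a square, so 2E = 4·17 = 68, giving E = 34.
χ = V − E + F = 19 − 34 + 17 = 2.
For a closed orientable surface χ = 2 − 2g, so g = (2 − (2))/2 = 0.

0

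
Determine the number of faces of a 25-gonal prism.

27

A prism on an n-gon has two n-gon bases and n rectangular sides: V = 2·25 = 50, E = 3·25 = 75, F = 25 + 2 = 27.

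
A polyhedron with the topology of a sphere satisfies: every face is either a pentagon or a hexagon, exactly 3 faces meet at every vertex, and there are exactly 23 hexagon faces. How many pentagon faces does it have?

Let x be the number of pentagons; then F = 23 + x.
Edge–face incidences: 2E = 6·23 + 5·x = 138 + 5x.
Every vertex has degree 3, so 3V = 2E.
Euler: V − E + F = 2 ⇒ (2E)/3 − E + (23 + x) = 2.
Multiply by 6: 2·(2E) − 3·(2E) + 6·(23 + x) = 12, i.e. 138 + 6x − (138 + 5x) = 12.
Collecting terms: x = 12.
Then 2E = 138 + 5·12 = 198, so E = 99, V = 2E/3 = 66, F = 23 + 12 = 35.

12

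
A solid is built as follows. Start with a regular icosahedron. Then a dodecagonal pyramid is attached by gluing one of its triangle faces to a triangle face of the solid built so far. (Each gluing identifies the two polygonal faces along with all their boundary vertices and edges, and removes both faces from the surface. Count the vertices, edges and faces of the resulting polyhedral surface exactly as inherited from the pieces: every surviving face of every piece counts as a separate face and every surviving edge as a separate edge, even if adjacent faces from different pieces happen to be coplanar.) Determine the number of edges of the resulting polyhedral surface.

A regular icosahedron: V=12, E=30, F=20.
Attach a dodecagonal pyramid (V=13, E=24, F=13) along a 3-gon: merge 3 vertices and 3 edges, delete both glued faces → V=22, E=51, F=31.
Check: V − E + F = 22 − 51 + 31 = 2.

51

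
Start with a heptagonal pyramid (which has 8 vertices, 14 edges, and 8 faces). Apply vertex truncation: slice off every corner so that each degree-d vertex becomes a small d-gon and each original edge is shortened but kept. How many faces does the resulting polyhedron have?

16

Truncation replaces each original edge-end by a new vertex, so V′ = 2E = 28.
Each original edge survives, and each old vertex of degree d contributes d new edges; summing degrees gives Σd = 2E, so E′ = E + 2E = 3E = 42.
Each original face survives and each original vertex becomes one new face: F′ = F + V = 16.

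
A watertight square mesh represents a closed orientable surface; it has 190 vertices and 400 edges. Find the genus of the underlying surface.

6

Every face is a square and each edge borders two faces, so 4F = 2·400, giving F = 200.
χ = V − E + F = 190 − 400 + 200 = -10.
For a closed orientable surface χ = 2 − 2g, so g = (2 − (-10))/2 = 6.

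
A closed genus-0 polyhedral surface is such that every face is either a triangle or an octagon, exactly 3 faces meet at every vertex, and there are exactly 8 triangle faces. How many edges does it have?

36

Let x be the number of octagons; then F = 8 + x.
Edge–face incidences: 2E = 3·8 + 8·x = 24 + 8x.
Every vertex has degree 3, so 3V = 2E.
Euler: V − E + F = 2 ⇒ (2E)/3 − E + (8 + x) = 2.
Multiply by 6: 2·(2E) − 3·(2E) + 6·(8 + x) = 12, i.e. 48 + 6x − (24 + 8x) = 12.
Collecting terms: −2x + 24 = 12, so −2x = −12, so x = 6.
Then 2E = 24 + 8·6 = 72, so E = 36, V = 2E/3 = 24, F = 8 + 6 = 14.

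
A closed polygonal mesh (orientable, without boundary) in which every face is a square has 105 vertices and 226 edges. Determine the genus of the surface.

5

Every face is a square and each edge borders two faces, so 4F = 2·226, giving F = 113.
χ = V − E + F = 105 − 226 + 113 = -8.
For a closed orientable surface χ = 2 − 2g, so g = (2 − (-8))/2 = 5.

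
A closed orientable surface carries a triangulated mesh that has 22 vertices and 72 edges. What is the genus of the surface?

Every face is a triangle and each edge borders two faces, so 3F = 2·72, giving F = 48.
χ = V − E + F = 22 − 72 + 48 = -2.
For a closed orientable surface χ = 2 − 2g, so g = (2 − (-2))/2 = 2.

2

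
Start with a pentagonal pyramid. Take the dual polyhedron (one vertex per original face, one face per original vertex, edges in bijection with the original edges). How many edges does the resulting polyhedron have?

10

The base solid has V = 6, E = 10, F = 6.
The dual swaps V and F and preserves E: V′ = F = 6, E′ = E = 10, F′ = V = 6.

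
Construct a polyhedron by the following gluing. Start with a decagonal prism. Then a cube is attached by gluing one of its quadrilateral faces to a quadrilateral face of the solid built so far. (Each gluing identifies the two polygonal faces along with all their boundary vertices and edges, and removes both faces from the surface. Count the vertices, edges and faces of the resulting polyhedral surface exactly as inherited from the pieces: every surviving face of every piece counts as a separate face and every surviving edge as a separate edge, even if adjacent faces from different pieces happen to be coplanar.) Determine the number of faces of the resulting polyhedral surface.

16

A decagonal prism: V=20, E=30, F=12.
Attach a cube (V=8, E=12, F=6) along a 4-gon: merge 4 vertices and 4 edges, delete both glued faces → V=24, E=38, F=16.
Check: V − E + F = 24 − 38 + 16 = 2.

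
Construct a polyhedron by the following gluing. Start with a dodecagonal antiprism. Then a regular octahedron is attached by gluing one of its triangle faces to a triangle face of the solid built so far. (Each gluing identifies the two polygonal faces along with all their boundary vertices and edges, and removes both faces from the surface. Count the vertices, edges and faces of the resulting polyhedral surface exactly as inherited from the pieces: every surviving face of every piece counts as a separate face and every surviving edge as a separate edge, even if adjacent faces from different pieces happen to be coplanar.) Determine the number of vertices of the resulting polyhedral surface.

A dodecagonal antiprism: V=24, E=48, F=26.
Attach a regular octahedron (V=6, E=12, F=8) along a 3-gon: merge 3 vertices and 3 edges, delete both glued faces → V=27, E=57, F=32.
Check: V − E + F = 27 − 57 + 32 = 2.

27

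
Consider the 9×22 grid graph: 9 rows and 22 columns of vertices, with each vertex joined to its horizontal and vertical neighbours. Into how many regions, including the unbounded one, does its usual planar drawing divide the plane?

169

The grid has V = 9·22 = 198 vertices and E = 9·21 + 22·8 = 365 edges.
F = 2 − V + E = 2 − 198 + 365 = 169.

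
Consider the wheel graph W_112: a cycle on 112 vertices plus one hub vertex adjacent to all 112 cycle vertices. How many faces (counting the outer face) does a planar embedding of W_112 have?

113

W_112 has V = 112 + 1 = 113 vertices and E = 2·112 = 224 edges.
By Euler's formula F = 2 − V + E = 2 − 113 + 224 = 113.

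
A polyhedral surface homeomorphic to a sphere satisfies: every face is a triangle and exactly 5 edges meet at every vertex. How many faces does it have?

Each face has 3 edges and each edge borders two faces, so 2E = 3F.
Each vertex has degree 5, so 5V = 2E and hence V = 3F/5.
Euler: V − E + F = 2 ⇒ (3F/5) − (3F/2) + F = 2.
Multiply by 10: (6 − 15 + 10)F = 20, i.e. 1F = 20.
So F = 20, E = 3·20/2 = 30, V = 3·20/5 = 12.

20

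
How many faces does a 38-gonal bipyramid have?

76

A bipyramid over an n-gon has 2n triangular faces and n + 2 vertices: V = 38 + 2 = 40, E = 3·38 = 114, F = 2·38 = 76.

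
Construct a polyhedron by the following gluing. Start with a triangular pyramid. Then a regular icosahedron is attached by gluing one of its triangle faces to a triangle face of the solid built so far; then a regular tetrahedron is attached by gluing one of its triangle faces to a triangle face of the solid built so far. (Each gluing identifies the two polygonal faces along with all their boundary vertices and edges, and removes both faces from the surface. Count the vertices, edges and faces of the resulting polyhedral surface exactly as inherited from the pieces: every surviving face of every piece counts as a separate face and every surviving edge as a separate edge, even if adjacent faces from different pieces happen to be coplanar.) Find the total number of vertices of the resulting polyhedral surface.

A triangular pyramid: V=4, E=6, F=4.
Attach a regular icosahedron (V=12, E=30, F=20) along a 3-gon: merge 3 vertices and 3 edges, delete both glued faces → V=13, E=33, F=22.
Attach a regular tetrahedron (V=4, E=6, F=4) along a 3-gon: merge 3 vertices and 3 edges, delete both glued faces → V=14, E=36, F=24.
Check: V − E + F = 14 − 36 + 24 = 2.

14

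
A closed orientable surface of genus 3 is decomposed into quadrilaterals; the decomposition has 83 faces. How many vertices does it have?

79

χ = 2 − 2·3 = -4, and every face is a square so 4F = 2E.
E = 4·83/2 = 166. Then V = -4 + E − F = -4 + 166 − 83 = 79.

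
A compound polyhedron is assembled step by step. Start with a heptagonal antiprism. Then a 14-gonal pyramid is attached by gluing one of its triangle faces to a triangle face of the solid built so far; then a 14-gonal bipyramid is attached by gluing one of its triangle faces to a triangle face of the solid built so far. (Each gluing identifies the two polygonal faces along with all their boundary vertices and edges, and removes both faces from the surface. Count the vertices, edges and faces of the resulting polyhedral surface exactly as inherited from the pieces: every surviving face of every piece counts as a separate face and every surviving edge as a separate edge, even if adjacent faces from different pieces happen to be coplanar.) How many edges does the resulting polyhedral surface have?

92

A heptagonal antiprism: V=14, E=28, F=16.
Attach a 14-gonal pyramid (V=15, E=28, F=15) along a 3-gon: merge 3 vertices and 3 edges, delete both glued faces → V=26, E=53, F=29.
Attach a 14-gonal bipyramid (V=16, E=42, F=28) along a 3-gon: merge 3 vertices and 3 edges, delete both glued faces → V=39, E=92, F=55.
Check: V − E + F = 39 − 92 + 55 = 2.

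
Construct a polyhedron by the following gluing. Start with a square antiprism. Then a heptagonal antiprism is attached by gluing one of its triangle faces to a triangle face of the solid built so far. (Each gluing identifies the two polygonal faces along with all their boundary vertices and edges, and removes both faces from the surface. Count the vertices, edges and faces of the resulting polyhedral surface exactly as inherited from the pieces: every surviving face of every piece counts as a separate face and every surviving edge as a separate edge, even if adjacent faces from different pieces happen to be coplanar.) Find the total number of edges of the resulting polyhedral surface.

41

A square antiprism: V=8, E=16, F=10.
Attach a heptagonal antiprism (V=14, E=28, F=16) along a 3-gon: merge 3 vertices and 3 edges, delete both glued faces → V=19, E=41, F=24.
Check: V − E + F = 19 − 41 + 24 = 2.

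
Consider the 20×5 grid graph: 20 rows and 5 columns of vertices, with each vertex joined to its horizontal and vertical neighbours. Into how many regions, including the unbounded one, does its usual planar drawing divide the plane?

77

The grid has V = 20·5 = 100 vertices and E = 20·4 + 5·19 = 175 edges.
F = 2 − V + E = 2 − 100 + 175 = 77.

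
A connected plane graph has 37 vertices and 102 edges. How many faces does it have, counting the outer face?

67

Euler's formula for a connected plane graph: V − E + F = 2, so F = 2 − 37 + 102 = 67.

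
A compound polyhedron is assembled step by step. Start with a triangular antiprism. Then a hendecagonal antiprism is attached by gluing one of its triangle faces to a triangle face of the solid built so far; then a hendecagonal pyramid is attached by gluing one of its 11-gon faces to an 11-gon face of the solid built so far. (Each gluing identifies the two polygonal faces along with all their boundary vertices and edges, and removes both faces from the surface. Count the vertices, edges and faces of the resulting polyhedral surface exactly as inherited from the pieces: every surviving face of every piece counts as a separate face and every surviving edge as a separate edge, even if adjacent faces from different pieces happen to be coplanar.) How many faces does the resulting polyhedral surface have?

A triangular antiprism: V=6, E=12, F=8.
Attach a hendecagonal antiprism (V=22, E=44, F=24) along a 3-gon: merge 3 vertices and 3 edges, delete both glued faces → V=25, E=53, F=30.
Attach a hendecagonal pyramid (V=12, E=22, F=12) along an 11-gon: merge 11 vertices and 11 edges, delete both glued faces → V=26, E=64, F=40.
Check: V − E + F = 26 − 64 + 40 = 2.

40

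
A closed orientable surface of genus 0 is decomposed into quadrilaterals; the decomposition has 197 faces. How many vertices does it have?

χ = 2 − 2·0 = 2, and every face is a square so 4F = 2E.
E = 4·197/2 = 394. Then V = 2 + E − F = 2 + 394 − 197 = 199.

199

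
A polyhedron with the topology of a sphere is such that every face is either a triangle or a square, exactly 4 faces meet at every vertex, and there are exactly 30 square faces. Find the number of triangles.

8

Let x be the number of triangles; then F = 30 + x.
Edge–face incidences: 2E = 4·30 + 3·x = 120 + 3x.
Every vertex has degree 4, so 4V = 2E.
Euler: V − E + F = 2 ⇒ (2E)/4 − E + (30 + x) = 2.
Multiply by 8: 2·(2E) − 4·(2E) + 8·(30 + x) = 16, i.e. 240 + 8x − 2·(120 + 3x) = 16.
Collecting terms: 2x = 16, so x = 8.
Then 2E = 120 + 3·8 = 144, so E = 72, V = 2E/4 = 36, F = 30 + 8 = 38.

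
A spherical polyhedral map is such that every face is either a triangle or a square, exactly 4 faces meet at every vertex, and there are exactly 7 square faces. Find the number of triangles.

8

Let x be the number of triangles; then F = 7 + x.
Edge–face incidences: 2E = 4·7 + 3·x = 28 + 3x.
Every vertex has degree 4, so 4V = 2E.
Euler: V − E + F = 2 ⇒ (2E)/4 − E + (7 + x) = 2.
Multiply by 8: 2·(2E) − 4·(2E) + 8·(7 + x) = 16, i.e. 56 + 8x − 2·(28 + 3x) = 16.
Collecting terms: 2x = 16, so x = 8.
Then 2E = 28 + 3·8 = 52, so E = 26, V = 2E/4 = 13, F = 7 + 8 = 15.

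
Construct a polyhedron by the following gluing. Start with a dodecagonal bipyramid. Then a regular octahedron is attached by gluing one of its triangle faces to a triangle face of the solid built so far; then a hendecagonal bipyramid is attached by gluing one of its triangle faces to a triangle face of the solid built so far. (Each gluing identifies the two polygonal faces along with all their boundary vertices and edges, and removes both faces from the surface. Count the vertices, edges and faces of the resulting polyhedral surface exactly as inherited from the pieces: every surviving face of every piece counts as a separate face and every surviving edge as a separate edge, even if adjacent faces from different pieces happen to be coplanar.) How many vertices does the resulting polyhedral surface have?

A dodecagonal bipyramid: V=14, E=36, F=24.
Attach a regular octahedron (V=6, E=12, F=8) along a 3-gon: merge 3 vertices and 3 edges, delete both glued faces → V=17, E=45, F=30.
Attach a hendecagonal bipyramid (V=13, E=33, F=22) along a 3-gon: merge 3 vertices and 3 edges, delete both glued faces → V=27, E=75, F=50.
Check: V − E + F = 27 − 75 + 50 = 2.

27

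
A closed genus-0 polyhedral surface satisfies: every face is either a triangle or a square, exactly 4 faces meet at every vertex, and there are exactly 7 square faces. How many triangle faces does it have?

Let x be the number of triangles; then F = 7 + x.
Edge–face incidences: 2E = 4·7 + 3·x = 28 + 3x.
Every vertex has degree 4, so 4V = 2E.
Euler: V − E + F = 2 ⇒ (2E)/4 − E + (7 + x) = 2.
Multiply by 8: 2·(2E) − 4·(2E) + 8·(7 + x) = 16, i.e. 56 + 8x − 2·(28 + 3x) = 16.
Collecting terms: 2x = 16, so x = 8.
Then 2E = 28 + 3·8 = 52, so E = 26, V = 2E/4 = 13, F = 7 + 8 = 15.

8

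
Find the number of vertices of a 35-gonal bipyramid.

A bipyramid over an n-gon has 2n triangular faces and n + 2 vertices: V = 35 + 2 = 37, E = 3·35 = 105, F = 2·35 = 70.
Check: V − E + F = 37 − 105 + 70 = 2.

37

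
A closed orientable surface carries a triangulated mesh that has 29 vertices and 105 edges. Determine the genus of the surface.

Every face is a triangle and each edge borders two faces, so 3F = 2·105, giving F = 70.
χ = V − E + F = 29 − 105 + 70 = -6.
For a closed orientable surface χ = 2 − 2g, so g = (2 − (-6))/2 = 4.

4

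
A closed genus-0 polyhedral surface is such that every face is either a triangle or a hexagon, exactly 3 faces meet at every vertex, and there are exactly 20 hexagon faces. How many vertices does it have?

Let x be the number of triangles; then F = 20 + x.
Edge–face incidences: 2E = 6·20 + 3·x = 120 + 3x.
Every vertex has degree 3, so 3V = 2E.
Euler: V − E + F = 2 ⇒ (2E)/3 − E + (20 + x) = 2.
Multiply by 6: 2·(2E) − 3·(2E) + 6·(20 + x) = 12, i.e. 120 + 6x − (120 + 3x) = 12.
Collecting terms: 3x = 12, so x = 4.
Then 2E = 120 + 3·4 = 132, so E = 66, V = 2E/3 = 44, F = 20 + 4 = 24.

44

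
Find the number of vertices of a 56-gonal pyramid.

57

A pyramid on an n-gon base has one n-gon and n triangles: V = 56 + 1 = 57, E = 2·56 = 112, F = 56 + 1 = 57.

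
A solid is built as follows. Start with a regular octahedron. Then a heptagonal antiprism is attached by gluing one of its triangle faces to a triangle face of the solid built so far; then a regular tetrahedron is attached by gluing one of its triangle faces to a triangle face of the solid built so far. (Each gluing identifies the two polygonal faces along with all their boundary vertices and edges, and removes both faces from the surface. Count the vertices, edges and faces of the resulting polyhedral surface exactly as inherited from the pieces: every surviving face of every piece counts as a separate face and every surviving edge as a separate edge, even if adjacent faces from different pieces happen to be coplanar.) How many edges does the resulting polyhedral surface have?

A regular octahedron: V=6, E=12, F=8.
Attach a heptagonal antiprism (V=14, E=28, F=16) along a 3-gon: merge 3 vertices and 3 edges, delete both glued faces → V=17, E=37, F=22.
Attach a regular tetrahedron (V=4, E=6, F=4) along a 3-gon: merge 3 vertices and 3 edges, delete both glued faces → V=18, E=40, F=24.
Check: V − E + F = 18 − 40 + 24 = 2.

40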